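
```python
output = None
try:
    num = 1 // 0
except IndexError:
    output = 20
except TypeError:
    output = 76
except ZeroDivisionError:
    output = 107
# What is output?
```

Step-by-step execution trace:
1. `num = 1 // 0` raises ZeroDivisionError.
2. `except IndexError` does not match ZeroDivisionError; skipped.
3. `except TypeError` does not match ZeroDivisionError; skipped.
4. `except ZeroDivisionError` matches → output = 107.
Result: 107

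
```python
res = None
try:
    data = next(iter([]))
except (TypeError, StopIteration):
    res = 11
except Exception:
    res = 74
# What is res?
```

Step-by-step execution trace:
1. `data = next(iter([]))` raises StopIteration.
2. `except (TypeError, StopIteration)` matches (StopIteration is in the tuple) → res = 11.
3. `except Exception` is not reached.
Result: 11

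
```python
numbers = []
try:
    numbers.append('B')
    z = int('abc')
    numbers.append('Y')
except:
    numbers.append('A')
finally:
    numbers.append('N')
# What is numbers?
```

Step-by-step execution trace:
1. try: `numbers.append('B')` → numbers = ['B'].
2. `z = int('abc')` raises ValueError; `numbers.append('Y')` is not reached.
3. bare `except` matches → `numbers.append('A')` → numbers = ['B', 'A'].
4. finally always runs: `numbers.append('N')` → numbers = ['B', 'A', 'N'].
Result: ['B', 'A', 'N']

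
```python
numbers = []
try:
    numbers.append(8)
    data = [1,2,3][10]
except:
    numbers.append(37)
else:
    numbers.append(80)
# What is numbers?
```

Step-by-step execution trace:
1. try: `numbers.append(8)` → numbers = [8].
2. `data = [1,2,3][10]` raises IndexError.
3. bare `except` matches → `numbers.append(37)` → numbers = [8, 37].
4. `else` is skipped (an exception was raised).
Result: [8, 37]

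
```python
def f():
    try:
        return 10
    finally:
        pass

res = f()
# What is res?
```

Step-by-step execution trace:
1. `f()` enters try: `return 10` sets pending return value 10.
2. Before returning, `finally: pass` runs (no effect).
3. f() returns 10 → res = 10.
Result: 10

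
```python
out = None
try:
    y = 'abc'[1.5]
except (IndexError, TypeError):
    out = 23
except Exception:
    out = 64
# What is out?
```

Step-by-step execution trace:
1. `y = 'abc'[1.5]` raises TypeError.
2. `except (IndexError, TypeError)` matches (TypeError is in the tuple) → out = 23.
3. `except Exception` is not reached.
Result: 23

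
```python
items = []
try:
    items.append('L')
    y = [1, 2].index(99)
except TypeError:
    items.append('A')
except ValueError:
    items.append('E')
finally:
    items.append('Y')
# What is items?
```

Step-by-step execution trace:
1. try: `items.append('L')` → items = ['L'].
2. `y = [1, 2].index(99)` raises ValueError.
3. `except TypeError` does not match ValueError; skipped.
4. `except ValueError` matches → `items.append('E')` → items = ['L', 'E'].
5. finally always runs: `items.append('Y')` → items = ['L', 'E', 'Y'].
Result: ['L', 'E', 'Y']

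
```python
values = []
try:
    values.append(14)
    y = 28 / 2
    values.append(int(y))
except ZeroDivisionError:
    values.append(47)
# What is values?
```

Step-by-step execution trace:
1. try: `values.append(14)` → values = [14].
2. `y = 28 / 2` → y = 14.0. No exception raised.
3. `values.append(int(y))` → values = [14, 14].
4. `except ZeroDivisionError` is skipped (no exception was raised).
Result: [14, 14]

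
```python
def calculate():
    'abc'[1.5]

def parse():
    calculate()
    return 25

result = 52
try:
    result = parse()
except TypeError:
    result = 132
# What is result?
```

Step-by-step execution trace:
1. result starts at 52.
2. try: `parse()` calls `calculate()`.
3. `calculate()` evaluates `'abc'[1.5]`, which raises TypeError; it propagates through parse (uncaught).
4. `return 25` in parse is not reached; the assignment to result does not complete.
5. `except TypeError` matches → result = 132.
Result: 132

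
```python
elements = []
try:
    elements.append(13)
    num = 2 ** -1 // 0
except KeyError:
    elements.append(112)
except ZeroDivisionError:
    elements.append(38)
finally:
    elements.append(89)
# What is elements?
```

Step-by-step execution trace:
1. try: `elements.append(13)` → elements = [13].
2. `num = 2 ** -1 // 0` raises ZeroDivisionError.
3. `except KeyError` does not match ZeroDivisionError; skipped.
4. `except ZeroDivisionError` matches → `elements.append(38)` → elements = [13, 38].
5. finally always runs: `elements.append(89)` → elements = [13, 38, 89].
Result: [13, 38, 89]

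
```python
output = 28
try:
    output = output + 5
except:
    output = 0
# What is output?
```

Step-by-step execution trace:
1. output starts at 28.
2. try: `output = output + 5` → output = 33. No exception raised.
3. `except` is skipped.
Result: 33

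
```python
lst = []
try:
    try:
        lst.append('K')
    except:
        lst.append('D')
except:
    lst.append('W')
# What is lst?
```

Step-by-step execution trace:
1. Inner try: `lst.append('K')` → lst = ['K']. No exception raised.
2. Inner `except` is skipped.
3. Inner try completes normally; outer `except` is skipped.
Result: ['K']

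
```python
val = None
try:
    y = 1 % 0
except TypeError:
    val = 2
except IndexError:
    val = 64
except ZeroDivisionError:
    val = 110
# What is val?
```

Step-by-step execution trace:
1. `y = 1 % 0` raises ZeroDivisionError.
2. `except TypeError` does not match ZeroDivisionError; skipped.
3. `except IndexError` does not match ZeroDivisionError; skipped.
4. `except ZeroDivisionError` matches → val = 110.
Result: 110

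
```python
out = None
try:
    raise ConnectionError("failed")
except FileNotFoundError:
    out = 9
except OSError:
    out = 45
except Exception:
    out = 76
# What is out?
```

Step-by-step execution trace:
1. `raise ConnectionError(...)` raises ConnectionError.
2. `except FileNotFoundError` does not match (ConnectionError is not a subclass of FileNotFoundError); skipped.
3. `except OSError` matches (ConnectionError is a subclass of OSError) → out = 45.
4. `except Exception` is not reached.
Result: 45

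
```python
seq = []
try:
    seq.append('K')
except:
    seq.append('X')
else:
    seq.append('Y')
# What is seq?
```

Step-by-step execution trace:
1. try: `seq.append('K')` → seq = ['K']. No exception raised.
2. `except` is skipped.
3. `else` runs (try completed without exception): `seq.append('Y')` → seq = ['K', 'Y'].
Result: ['K', 'Y']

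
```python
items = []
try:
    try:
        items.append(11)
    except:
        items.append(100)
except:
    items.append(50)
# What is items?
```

Step-by-step execution trace:
1. Inner try: `items.append(11)` → items = [11]. No exception raised.
2. Inner `except` is skipped.
3. Inner try completes normally; outer `except` is skipped.
Result: [11]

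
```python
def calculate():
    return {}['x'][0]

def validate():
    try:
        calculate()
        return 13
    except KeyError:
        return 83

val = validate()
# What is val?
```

Step-by-step execution trace:
1. `validate()` calls `calculate()`.
2. `calculate()` evaluates `{}['x'][0]`, which raises KeyError; it propagates to the caller.
3. `return 13` is not reached.
4. `except KeyError` in validate matches → returns 83.
5. val = 83.
Result: 83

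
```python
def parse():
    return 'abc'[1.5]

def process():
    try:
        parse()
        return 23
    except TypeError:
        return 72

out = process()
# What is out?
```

Step-by-step execution trace:
1. `process()` calls `parse()`.
2. `parse()` evaluates `'abc'[1.5]`, which raises TypeError; it propagates to the caller.
3. `return 23` is not reached.
4. `except TypeError` in process matches → returns 72.
5. out = 72.
Result: 72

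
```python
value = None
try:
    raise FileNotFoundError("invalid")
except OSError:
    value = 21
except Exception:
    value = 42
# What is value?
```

Step-by-step execution trace:
1. `raise FileNotFoundError(...)` raises FileNotFoundError.
2. `except OSError` matches (FileNotFoundError is a subclass of OSError) → value = 21.
3. `except Exception` is not reached.
Result: 21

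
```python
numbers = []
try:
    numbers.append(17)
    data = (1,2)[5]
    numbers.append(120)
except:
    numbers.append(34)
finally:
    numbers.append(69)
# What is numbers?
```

Step-by-step execution trace:
1. try: `numbers.append(17)` → numbers = [17].
2. `data = (1,2)[5]` raises IndexError; `numbers.append(120)` is not reached.
3. bare `except` matches → `numbers.append(34)` → numbers = [17, 34].
4. finally always runs: `numbers.append(69)` → numbers = [17, 34, 69].
Result: [17, 34, 69]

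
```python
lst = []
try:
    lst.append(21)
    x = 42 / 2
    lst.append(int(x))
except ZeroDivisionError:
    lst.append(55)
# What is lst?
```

Step-by-step execution trace:
1. try: `lst.append(21)` → lst = [21].
2. `x = 42 / 2` → x = 21.0. No exception raised.
3. `lst.append(int(x))` → lst = [21, 21].
4. `except ZeroDivisionError` is skipped (no exception was raised).
Result: [21, 21]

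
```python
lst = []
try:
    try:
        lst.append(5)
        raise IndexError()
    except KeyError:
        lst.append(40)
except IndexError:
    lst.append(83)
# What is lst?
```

Step-by-step execution trace:
1. Inner try: `lst.append(5)` → lst = [5].
2. `raise IndexError()` raises IndexError.
3. Inner `except KeyError` does not match IndexError; exception propagates to outer try.
4. Outer `except IndexError` matches → `lst.append(83)` → lst = [5, 83].
Result: [5, 83]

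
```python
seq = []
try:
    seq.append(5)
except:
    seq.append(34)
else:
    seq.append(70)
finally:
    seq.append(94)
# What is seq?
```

Step-by-step execution trace:
1. try: `seq.append(5)` → seq = [5]. No exception raised.
2. `except` is skipped.
3. `else` runs: `seq.append(70)` → seq = [5, 70].
4. `finally` always runs: `seq.append(94)` → seq = [5, 70, 94].
Result: [5, 70, 94]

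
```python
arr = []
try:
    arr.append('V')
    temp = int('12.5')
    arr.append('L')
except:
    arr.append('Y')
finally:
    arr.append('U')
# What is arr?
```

Step-by-step execution trace:
1. try: `arr.append('V')` → arr = ['V'].
2. `temp = int('12.5')` raises ValueError; `arr.append('L')` is not reached.
3. bare `except` matches → `arr.append('Y')` → arr = ['V', 'Y'].
4. finally always runs: `arr.append('U')` → arr = ['V', 'Y', 'U'].
Result: ['V', 'Y', 'U']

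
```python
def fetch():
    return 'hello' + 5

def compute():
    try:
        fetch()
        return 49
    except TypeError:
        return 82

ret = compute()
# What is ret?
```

Step-by-step execution trace:
1. `compute()` calls `fetch()`.
2. `fetch()` evaluates `'hello' + 5`, which raises TypeError; it propagates to the caller.
3. `return 49` is not reached.
4. `except TypeError` in compute matches → returns 82.
5. ret = 82.
Result: 82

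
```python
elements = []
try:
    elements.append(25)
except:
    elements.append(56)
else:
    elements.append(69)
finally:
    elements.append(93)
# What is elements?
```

Step-by-step execution trace:
1. try: `elements.append(25)` → elements = [25]. No exception raised.
2. `except` is skipped.
3. `else` runs: `elements.append(69)` → elements = [25, 69].
4. `finally` always runs: `elements.append(93)` → elements = [25, 69, 93].
Result: [25, 69, 93]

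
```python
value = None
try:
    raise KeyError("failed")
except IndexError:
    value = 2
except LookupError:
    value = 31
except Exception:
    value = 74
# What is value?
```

Step-by-step execution trace:
1. `raise KeyError(...)` raises KeyError.
2. `except IndexError` does not match (KeyError is not a subclass of IndexError); skipped.
3. `except LookupError` matches (KeyError is a subclass of LookupError) → value = 31.
4. `except Exception` is not reached.
Result: 31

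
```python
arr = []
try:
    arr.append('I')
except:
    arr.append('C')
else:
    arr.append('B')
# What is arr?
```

Step-by-step execution trace:
1. try: `arr.append('I')` → arr = ['I']. No exception raised.
2. `except` is skipped.
3. `else` runs (try completed without exception): `arr.append('B')` → arr = ['I', 'B'].
Result: ['I', 'B']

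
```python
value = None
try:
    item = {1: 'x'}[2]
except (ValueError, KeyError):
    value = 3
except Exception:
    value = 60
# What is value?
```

Step-by-step execution trace:
1. `item = {1: 'x'}[2]` raises KeyError.
2. `except (ValueError, KeyError)` matches (KeyError is in the tuple) → value = 3.
3. `except Exception` is not reached.
Result: 3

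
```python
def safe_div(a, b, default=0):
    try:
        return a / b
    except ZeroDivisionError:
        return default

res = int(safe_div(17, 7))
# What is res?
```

Step-by-step execution trace:
1. `safe_div(17, 7)` enters try: `return 17 / 7` → returns 2.4285714285714284. No exception raised.
2. `except ZeroDivisionError` is skipped.
3. `int(2.4285714285714284)` → 2 → res = 2.
Result: 2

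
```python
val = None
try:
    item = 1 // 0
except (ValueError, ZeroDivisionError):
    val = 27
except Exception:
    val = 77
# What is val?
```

Step-by-step execution trace:
1. `item = 1 // 0` raises ZeroDivisionError.
2. `except (ValueError, ZeroDivisionError)` matches (ZeroDivisionError is in the tuple) → val = 27.
3. `except Exception` is not reached.
Result: 27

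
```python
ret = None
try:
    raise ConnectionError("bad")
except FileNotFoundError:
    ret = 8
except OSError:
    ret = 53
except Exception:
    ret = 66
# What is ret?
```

Step-by-step execution trace:
1. `raise ConnectionError(...)` raises ConnectionError.
2. `except FileNotFoundError` does not match (ConnectionError is not a subclass of FileNotFoundError); skipped.
3. `except OSError` matches (ConnectionError is a subclass of OSError) → ret = 53.
4. `except Exception` is not reached.
Result: 53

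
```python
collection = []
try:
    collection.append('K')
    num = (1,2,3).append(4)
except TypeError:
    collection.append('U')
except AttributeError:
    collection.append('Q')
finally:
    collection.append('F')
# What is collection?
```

Step-by-step execution trace:
1. try: `collection.append('K')` → collection = ['K'].
2. `num = (1,2,3).append(4)` raises AttributeError.
3. `except TypeError` does not match AttributeError; skipped.
4. `except AttributeError` matches → `collection.append('Q')` → collection = ['K', 'Q'].
5. finally always runs: `collection.append('F')` → collection = ['K', 'Q', 'F'].
Result: ['K', 'Q', 'F']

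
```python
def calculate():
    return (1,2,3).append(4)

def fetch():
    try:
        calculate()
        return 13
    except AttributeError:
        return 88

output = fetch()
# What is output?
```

Step-by-step execution trace:
1. `fetch()` calls `calculate()`.
2. `calculate()` evaluates `(1,2,3).append(4)`, which raises AttributeError; it propagates to the caller.
3. `return 13` is not reached.
4. `except AttributeError` in fetch matches → returns 88.
5. output = 88.
Result: 88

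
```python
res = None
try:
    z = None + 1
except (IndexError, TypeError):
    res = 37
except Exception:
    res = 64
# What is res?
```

Step-by-step execution trace:
1. `z = None + 1` raises TypeError.
2. `except (IndexError, TypeError)` matches (TypeError is in the tuple) → res = 37.
3. `except Exception` is not reached.
Result: 37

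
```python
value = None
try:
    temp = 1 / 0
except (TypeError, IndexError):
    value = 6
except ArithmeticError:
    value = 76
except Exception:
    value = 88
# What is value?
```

Step-by-step execution trace:
1. `temp = 1 / 0` raises ZeroDivisionError.
2. `except (TypeError, IndexError)` does not match ZeroDivisionError; skipped.
3. `except ArithmeticError` matches (ZeroDivisionError is a subclass of ArithmeticError) → value = 76.
4. `except Exception` is not reached.
Result: 76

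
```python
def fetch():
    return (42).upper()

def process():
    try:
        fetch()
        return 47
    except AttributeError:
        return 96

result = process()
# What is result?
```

Step-by-step execution trace:
1. `process()` calls `fetch()`.
2. `fetch()` evaluates `(42).upper()`, which raises AttributeError; it propagates to the caller.
3. `return 47` is not reached.
4. `except AttributeError` in process matches → returns 96.
5. result = 96.
Result: 96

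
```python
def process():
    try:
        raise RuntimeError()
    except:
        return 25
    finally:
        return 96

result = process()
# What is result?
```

Step-by-step execution trace:
1. `process()` enters try: `raise RuntimeError()` raises RuntimeError.
2. bare `except` matches → `return 25` sets pending return value 25.
3. Before returning, `finally: return 96` runs and overrides the pending return.
4. process() returns 96 → result = 96.
Result: 96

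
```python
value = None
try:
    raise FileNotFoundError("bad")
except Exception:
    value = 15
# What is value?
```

Step-by-step execution trace:
1. `raise FileNotFoundError(...)` raises FileNotFoundError.
2. `except Exception` matches (FileNotFoundError is a subclass of Exception) → value = 15.
Result: 15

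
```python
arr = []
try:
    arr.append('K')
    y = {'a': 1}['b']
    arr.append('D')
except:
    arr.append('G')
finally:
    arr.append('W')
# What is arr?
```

Step-by-step execution trace:
1. try: `arr.append('K')` → arr = ['K'].
2. `y = {'a': 1}['b']` raises KeyError; `arr.append('D')` is not reached.
3. bare `except` matches → `arr.append('G')` → arr = ['K', 'G'].
4. finally always runs: `arr.append('W')` → arr = ['K', 'G', 'W'].
Result: ['K', 'G', 'W']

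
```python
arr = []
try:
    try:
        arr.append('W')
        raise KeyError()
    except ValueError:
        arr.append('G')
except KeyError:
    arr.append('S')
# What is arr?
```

Step-by-step execution trace:
1. Inner try: `arr.append('W')` → arr = ['W'].
2. `raise KeyError()` raises KeyError.
3. Inner `except ValueError` does not match KeyError; exception propagates to outer try.
4. Outer `except KeyError` matches → `arr.append('S')` → arr = ['W', 'S'].
Result: ['W', 'S']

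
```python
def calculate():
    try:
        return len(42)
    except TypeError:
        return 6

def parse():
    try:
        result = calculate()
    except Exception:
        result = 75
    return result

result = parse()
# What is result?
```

Step-by-step execution trace:
1. `parse()` calls `calculate()`.
2. In calculate: `len(42)` raises TypeError; `except TypeError` catches it → returns 6.
3. In parse: `result = calculate()` → result = 6. No exception reaches parse.
4. `except Exception` is skipped; parse returns 6.
5. result = 6.
Result: 6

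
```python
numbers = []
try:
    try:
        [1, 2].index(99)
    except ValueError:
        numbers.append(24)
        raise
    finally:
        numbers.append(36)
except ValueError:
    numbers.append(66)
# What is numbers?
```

Step-by-step execution trace:
1. Inner try: `[1, 2].index(99)` raises ValueError.
2. Inner `except ValueError` matches → `numbers.append(24)` → numbers = [24].
3. bare `raise` re-raises ValueError.
4. Inner `finally` runs during unwinding: `numbers.append(36)` → numbers = [24, 36].
5. Outer `except ValueError` matches → `numbers.append(66)` → numbers = [24, 36, 66].
Result: [24, 36, 66]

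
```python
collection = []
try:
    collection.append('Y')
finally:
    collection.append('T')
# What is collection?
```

Step-by-step execution trace:
1. try: `collection.append('Y')` → collection = ['Y'].
2. The try body completes without raising.
3. finally always runs: `collection.append('T')` → collection = ['Y', 'T'].
Result: ['Y', 'T']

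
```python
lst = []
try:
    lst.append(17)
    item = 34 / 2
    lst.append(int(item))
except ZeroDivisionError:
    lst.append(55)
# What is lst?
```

Step-by-step execution trace:
1. try: `lst.append(17)` → lst = [17].
2. `item = 34 / 2` → item = 17.0. No exception raised.
3. `lst.append(int(item))` → lst = [17, 17].
4. `except ZeroDivisionError` is skipped (no exception was raised).
Result: [17, 17]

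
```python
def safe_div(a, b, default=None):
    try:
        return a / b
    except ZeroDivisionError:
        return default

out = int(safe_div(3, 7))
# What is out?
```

Step-by-step execution trace:
1. `safe_div(3, 7)` enters try: `return 3 / 7` → returns 0.42857142857142855. No exception raised.
2. `except ZeroDivisionError` is skipped.
3. `int(0.42857142857142855)` → 0 → out = 0.
Result: 0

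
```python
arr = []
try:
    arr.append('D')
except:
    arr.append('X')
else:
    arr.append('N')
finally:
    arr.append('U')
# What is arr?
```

Step-by-step execution trace:
1. try: `arr.append('D')` → arr = ['D']. No exception raised.
2. `except` is skipped.
3. `else` runs: `arr.append('N')` → arr = ['D', 'N'].
4. `finally` always runs: `arr.append('U')` → arr = ['D', 'N', 'U'].
Result: ['D', 'N', 'U']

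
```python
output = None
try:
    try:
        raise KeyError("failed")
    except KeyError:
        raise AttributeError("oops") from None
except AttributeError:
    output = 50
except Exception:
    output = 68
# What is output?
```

Step-by-step execution trace:
1. Inner try raises KeyError; inner `except KeyError` catches it.
2. `raise AttributeError(...) from None` raises AttributeError (from None suppresses __context__, but the active exception is still AttributeError).
3. Outer `except AttributeError` matches → output = 50.
4. `except Exception` is not reached.
Result: 50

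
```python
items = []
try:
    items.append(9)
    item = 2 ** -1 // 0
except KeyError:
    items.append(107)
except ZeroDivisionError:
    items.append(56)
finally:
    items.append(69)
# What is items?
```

Step-by-step execution trace:
1. try: `items.append(9)` → items = [9].
2. `item = 2 ** -1 // 0` raises ZeroDivisionError.
3. `except KeyError` does not match ZeroDivisionError; skipped.
4. `except ZeroDivisionError` matches → `items.append(56)` → items = [9, 56].
5. finally always runs: `items.append(69)` → items = [9, 56, 69].
Result: [9, 56, 69]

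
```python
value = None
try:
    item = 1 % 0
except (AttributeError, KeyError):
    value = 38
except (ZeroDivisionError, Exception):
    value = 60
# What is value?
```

Step-by-step execution trace:
1. `item = 1 % 0` raises ZeroDivisionError.
2. `except (AttributeError, KeyError)` does not match ZeroDivisionError; skipped.
3. `except (ZeroDivisionError, Exception)` matches (ZeroDivisionError is in the tuple) → value = 60.
Result: 60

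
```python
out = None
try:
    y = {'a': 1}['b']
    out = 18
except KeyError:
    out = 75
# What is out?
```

Step-by-step execution trace:
1. `y = {'a': 1}['b']` raises KeyError.
2. `out = 18` is not reached.
3. `except KeyError` matches → out = 75.
Result: 75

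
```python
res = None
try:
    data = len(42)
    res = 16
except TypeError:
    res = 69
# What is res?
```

Step-by-step execution trace:
1. `data = len(42)` raises TypeError.
2. `res = 16` is not reached.
3. `except TypeError` matches → res = 69.
Result: 69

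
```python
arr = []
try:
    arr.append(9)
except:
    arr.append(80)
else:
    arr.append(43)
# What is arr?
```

Step-by-step execution trace:
1. try: `arr.append(9)` → arr = [9]. No exception raised.
2. `except` is skipped.
3. `else` runs (try completed without exception): `arr.append(43)` → arr = [9, 43].
Result: [9, 43]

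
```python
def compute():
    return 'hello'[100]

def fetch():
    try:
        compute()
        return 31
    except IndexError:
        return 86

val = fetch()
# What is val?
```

Step-by-step execution trace:
1. `fetch()` calls `compute()`.
2. `compute()` evaluates `'hello'[100]`, which raises IndexError; it propagates to the caller.
3. `return 31` is not reached.
4. `except IndexError` in fetch matches → returns 86.
5. val = 86.
Result: 86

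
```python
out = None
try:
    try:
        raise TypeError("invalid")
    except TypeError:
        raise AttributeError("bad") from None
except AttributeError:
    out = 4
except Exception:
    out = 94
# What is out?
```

Step-by-step execution trace:
1. Inner try raises TypeError; inner `except TypeError` catches it.
2. `raise AttributeError(...) from None` raises AttributeError (from None suppresses __context__, but the active exception is still AttributeError).
3. Outer `except AttributeError` matches → out = 4.
4. `except Exception` is not reached.
Result: 4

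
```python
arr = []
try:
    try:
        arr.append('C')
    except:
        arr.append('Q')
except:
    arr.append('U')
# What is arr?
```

Step-by-step execution trace:
1. Inner try: `arr.append('C')` → arr = ['C']. No exception raised.
2. Inner `except` is skipped.
3. Inner try completes normally; outer `except` is skipped.
Result: ['C']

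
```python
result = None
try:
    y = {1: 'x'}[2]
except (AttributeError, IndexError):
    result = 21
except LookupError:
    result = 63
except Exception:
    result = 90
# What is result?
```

Step-by-step execution trace:
1. `y = {1: 'x'}[2]` raises KeyError.
2. `except (AttributeError, IndexError)` does not match KeyError; skipped.
3. `except LookupError` matches (KeyError is a subclass of LookupError) → result = 63.
4. `except Exception` is not reached.
Result: 63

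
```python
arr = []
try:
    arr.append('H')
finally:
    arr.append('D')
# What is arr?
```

Step-by-step execution trace:
1. try: `arr.append('H')` → arr = ['H'].
2. The try body completes without raising.
3. finally always runs: `arr.append('D')` → arr = ['H', 'D'].
Result: ['H', 'D']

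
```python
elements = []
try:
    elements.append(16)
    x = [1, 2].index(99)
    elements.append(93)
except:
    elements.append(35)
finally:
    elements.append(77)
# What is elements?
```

Step-by-step execution trace:
1. try: `elements.append(16)` → elements = [16].
2. `x = [1, 2].index(99)` raises ValueError; `elements.append(93)` is not reached.
3. bare `except` matches → `elements.append(35)` → elements = [16, 35].
4. finally always runs: `elements.append(77)` → elements = [16, 35, 77].
Result: [16, 35, 77]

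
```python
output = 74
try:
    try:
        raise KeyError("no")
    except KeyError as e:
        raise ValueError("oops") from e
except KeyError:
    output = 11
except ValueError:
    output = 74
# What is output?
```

Step-by-step execution trace:
1. Inner try raises KeyError; inner `except KeyError as e` catches it.
2. `raise ValueError(...) from e` raises ValueError (KeyError is attached as __cause__, but only ValueError is active).
3. Outer `except KeyError` does not match ValueError; skipped.
4. Outer `except ValueError` matches → output = 74.
Result: 74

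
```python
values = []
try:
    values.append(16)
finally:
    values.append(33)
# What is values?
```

Step-by-step execution trace:
1. try: `values.append(16)` → values = [16].
2. The try body completes without raising.
3. finally always runs: `values.append(33)` → values = [16, 33].
Result: [16, 33]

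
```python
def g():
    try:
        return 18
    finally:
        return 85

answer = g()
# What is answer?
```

Step-by-step execution trace:
1. `g()` enters try: `return 18` sets pending return value 18.
2. Before returning, `finally: return 85` runs and overrides the pending return.
3. g() returns 85 → answer = 85.
Result: 85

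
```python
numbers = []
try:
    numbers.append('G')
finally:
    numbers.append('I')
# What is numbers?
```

Step-by-step execution trace:
1. try: `numbers.append('G')` → numbers = ['G'].
2. The try body completes without raising.
3. finally always runs: `numbers.append('I')` → numbers = ['G', 'I'].
Result: ['G', 'I']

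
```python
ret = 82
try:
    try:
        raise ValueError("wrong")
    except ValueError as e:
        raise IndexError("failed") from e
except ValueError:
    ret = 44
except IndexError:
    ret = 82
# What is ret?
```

Step-by-step execution trace:
1. Inner try raises ValueError; inner `except ValueError as e` catches it.
2. `raise IndexError(...) from e` raises IndexError (ValueError is attached as __cause__, but only IndexError is active).
3. Outer `except ValueError` does not match IndexError; skipped.
4. Outer `except IndexError` matches → ret = 82.
Result: 82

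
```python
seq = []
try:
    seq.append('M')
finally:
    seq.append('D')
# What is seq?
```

Step-by-step execution trace:
1. try: `seq.append('M')` → seq = ['M'].
2. The try body completes without raising.
3. finally always runs: `seq.append('D')` → seq = ['M', 'D'].
Result: ['M', 'D']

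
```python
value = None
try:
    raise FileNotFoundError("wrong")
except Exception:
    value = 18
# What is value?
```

Step-by-step execution trace:
1. `raise FileNotFoundError(...)` raises FileNotFoundError.
2. `except Exception` matches (FileNotFoundError is a subclass of Exception) → value = 18.
Result: 18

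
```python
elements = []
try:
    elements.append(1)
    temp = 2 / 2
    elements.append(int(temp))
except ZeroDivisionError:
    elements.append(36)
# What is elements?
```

Step-by-step execution trace:
1. try: `elements.append(1)` → elements = [1].
2. `temp = 2 / 2` → temp = 1.0. No exception raised.
3. `elements.append(int(temp))` → elements = [1, 1].
4. `except ZeroDivisionError` is skipped (no exception was raised).
Result: [1, 1]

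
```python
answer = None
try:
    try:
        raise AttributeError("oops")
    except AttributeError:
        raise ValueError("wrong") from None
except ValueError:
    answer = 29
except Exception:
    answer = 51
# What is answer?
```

Step-by-step execution trace:
1. Inner try raises AttributeError; inner `except AttributeError` catches it.
2. `raise ValueError(...) from None` raises ValueError (from None suppresses __context__, but the active exception is still ValueError).
3. Outer `except ValueError` matches → answer = 29.
4. `except Exception` is not reached.
Result: 29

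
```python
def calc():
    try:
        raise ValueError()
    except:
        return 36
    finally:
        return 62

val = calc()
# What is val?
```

Step-by-step execution trace:
1. `calc()` enters try: `raise ValueError()` raises ValueError.
2. bare `except` matches → `return 36` sets pending return value 36.
3. Before returning, `finally: return 62` runs and overrides the pending return.
4. calc() returns 62 → val = 62.
Result: 62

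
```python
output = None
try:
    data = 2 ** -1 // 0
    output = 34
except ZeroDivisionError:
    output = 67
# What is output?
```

Step-by-step execution trace:
1. `data = 2 ** -1 // 0` raises ZeroDivisionError.
2. `output = 34` is not reached.
3. `except ZeroDivisionError` matches → output = 67.
Result: 67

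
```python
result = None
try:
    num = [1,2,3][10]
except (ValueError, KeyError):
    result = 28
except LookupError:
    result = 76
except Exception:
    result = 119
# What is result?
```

Step-by-step execution trace:
1. `num = [1,2,3][10]` raises IndexError.
2. `except (ValueError, KeyError)` does not match IndexError; skipped.
3. `except LookupError` matches (IndexError is a subclass of LookupError) → result = 76.
4. `except Exception` is not reached.
Result: 76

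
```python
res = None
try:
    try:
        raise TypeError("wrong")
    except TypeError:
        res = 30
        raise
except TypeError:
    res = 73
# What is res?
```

Step-by-step execution trace:
1. Inner try: `raise TypeError("wrong")` raises TypeError.
2. Inner `except TypeError` matches → res = 30.
3. bare `raise` re-raises the same TypeError.
4. Outer `except TypeError` matches → res = 73.
Result: 73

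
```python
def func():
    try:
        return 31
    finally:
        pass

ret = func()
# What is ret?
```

Step-by-step execution trace:
1. `func()` enters try: `return 31` sets pending return value 31.
2. Before returning, `finally: pass` runs (no effect).
3. func() returns 31 → ret = 31.
Result: 31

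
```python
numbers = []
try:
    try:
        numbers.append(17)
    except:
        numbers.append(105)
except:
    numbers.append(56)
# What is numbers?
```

Step-by-step execution trace:
1. Inner try: `numbers.append(17)` → numbers = [17]. No exception raised.
2. Inner `except` is skipped.
3. Inner try completes normally; outer `except` is skipped.
Result: [17]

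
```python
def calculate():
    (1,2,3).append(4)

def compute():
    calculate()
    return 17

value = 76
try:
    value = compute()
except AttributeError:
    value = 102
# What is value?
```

Step-by-step execution trace:
1. value starts at 76.
2. try: `compute()` calls `calculate()`.
3. `calculate()` evaluates `(1,2,3).append(4)`, which raises AttributeError; it propagates through compute (uncaught).
4. `return 17` in compute is not reached; the assignment to value does not complete.
5. `except AttributeError` matches → value = 102.
Result: 102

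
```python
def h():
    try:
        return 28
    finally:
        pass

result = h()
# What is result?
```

Step-by-step execution trace:
1. `h()` enters try: `return 28` sets pending return value 28.
2. Before returning, `finally: pass` runs (no effect).
3. h() returns 28 → result = 28.
Result: 28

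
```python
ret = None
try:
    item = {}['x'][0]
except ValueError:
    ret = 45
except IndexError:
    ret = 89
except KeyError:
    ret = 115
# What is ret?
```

Step-by-step execution trace:
1. `item = {}['x'][0]` raises KeyError.
2. `except ValueError` does not match KeyError; skipped.
3. `except IndexError` does not match KeyError; skipped.
4. `except KeyError` matches → ret = 115.
Result: 115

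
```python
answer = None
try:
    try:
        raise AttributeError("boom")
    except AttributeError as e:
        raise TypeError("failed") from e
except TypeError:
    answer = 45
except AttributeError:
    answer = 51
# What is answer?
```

Step-by-step execution trace:
1. Inner try raises AttributeError; inner `except AttributeError as e` catches it.
2. `raise TypeError(...) from e` raises TypeError (AttributeError is attached as __cause__, but only TypeError is active).
3. Outer `except TypeError` matches → answer = 45.
4. `except AttributeError` is not reached.
Result: 45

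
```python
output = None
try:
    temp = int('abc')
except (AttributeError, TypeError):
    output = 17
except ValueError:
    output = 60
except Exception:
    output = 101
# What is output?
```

Step-by-step execution trace:
1. `temp = int('abc')` raises ValueError.
2. `except (AttributeError, TypeError)` does not match ValueError; skipped.
3. `except ValueError` matches (exact type match) → output = 60.
4. `except Exception` is not reached.
Result: 60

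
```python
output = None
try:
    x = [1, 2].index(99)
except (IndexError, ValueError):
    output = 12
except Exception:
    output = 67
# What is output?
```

Step-by-step execution trace:
1. `x = [1, 2].index(99)` raises ValueError.
2. `except (IndexError, ValueError)` matches (ValueError is in the tuple) → output = 12.
3. `except Exception` is not reached.
Result: 12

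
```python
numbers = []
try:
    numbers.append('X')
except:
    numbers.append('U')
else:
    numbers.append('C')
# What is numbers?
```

Step-by-step execution trace:
1. try: `numbers.append('X')` → numbers = ['X']. No exception raised.
2. `except` is skipped.
3. `else` runs (try completed without exception): `numbers.append('C')` → numbers = ['X', 'C'].
Result: ['X', 'C']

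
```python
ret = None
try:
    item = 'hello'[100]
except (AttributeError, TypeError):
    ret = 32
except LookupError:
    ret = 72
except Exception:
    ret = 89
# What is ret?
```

Step-by-step execution trace:
1. `item = 'hello'[100]` raises IndexError.
2. `except (AttributeError, TypeError)` does not match IndexError; skipped.
3. `except LookupError` matches (IndexError is a subclass of LookupError) → ret = 72.
4. `except Exception` is not reached.
Result: 72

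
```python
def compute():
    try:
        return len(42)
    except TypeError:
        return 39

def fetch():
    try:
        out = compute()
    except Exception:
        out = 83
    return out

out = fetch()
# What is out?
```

Step-by-step execution trace:
1. `fetch()` calls `compute()`.
2. In compute: `len(42)` raises TypeError; `except TypeError` catches it → returns 39.
3. In fetch: `out = compute()` → out = 39. No exception reaches fetch.
4. `except Exception` is skipped; fetch returns 39.
5. out = 39.
Result: 39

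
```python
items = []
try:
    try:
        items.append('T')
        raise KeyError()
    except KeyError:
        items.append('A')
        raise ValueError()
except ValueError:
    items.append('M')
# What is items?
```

Step-by-step execution trace:
1. Inner try: `items.append('T')` → items = ['T'].
2. `raise KeyError()` raises KeyError.
3. Inner `except KeyError` matches → `items.append('A')` → items = ['T', 'A'].
4. `raise ValueError()` raises ValueError; propagates to outer try.
5. Outer `except ValueError` matches → `items.append('M')` → items = ['T', 'A', 'M'].
Result: ['T', 'A', 'M']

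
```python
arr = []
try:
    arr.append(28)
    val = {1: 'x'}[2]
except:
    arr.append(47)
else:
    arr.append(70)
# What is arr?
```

Step-by-step execution trace:
1. try: `arr.append(28)` → arr = [28].
2. `val = {1: 'x'}[2]` raises KeyError.
3. bare `except` matches → `arr.append(47)` → arr = [28, 47].
4. `else` is skipped (an exception was raised).
Result: [28, 47]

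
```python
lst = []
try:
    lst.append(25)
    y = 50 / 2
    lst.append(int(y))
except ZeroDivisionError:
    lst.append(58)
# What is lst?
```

Step-by-step execution trace:
1. try: `lst.append(25)` → lst = [25].
2. `y = 50 / 2` → y = 25.0. No exception raised.
3. `lst.append(int(y))` → lst = [25, 25].
4. `except ZeroDivisionError` is skipped (no exception was raised).
Result: [25, 25]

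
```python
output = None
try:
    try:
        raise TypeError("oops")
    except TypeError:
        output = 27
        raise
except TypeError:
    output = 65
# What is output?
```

Step-by-step execution trace:
1. Inner try: `raise TypeError("oops")` raises TypeError.
2. Inner `except TypeError` matches → output = 27.
3. bare `raise` re-raises the same TypeError.
4. Outer `except TypeError` matches → output = 65.
Result: 65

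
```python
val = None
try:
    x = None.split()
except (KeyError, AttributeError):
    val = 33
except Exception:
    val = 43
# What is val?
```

Step-by-step execution trace:
1. `x = None.split()` raises AttributeError.
2. `except (KeyError, AttributeError)` matches (AttributeError is in the tuple) → val = 33.
3. `except Exception` is not reached.
Result: 33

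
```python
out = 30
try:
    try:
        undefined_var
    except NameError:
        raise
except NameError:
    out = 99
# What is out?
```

Step-by-step execution trace:
1. Inner try: `undefined_var` raises NameError.
2. Inner `except NameError` matches; bare `raise` re-raises the same NameError.
3. Outer `except NameError` matches → out = 99.
Result: 99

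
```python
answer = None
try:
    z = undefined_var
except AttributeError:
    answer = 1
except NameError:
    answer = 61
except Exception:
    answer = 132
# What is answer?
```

Step-by-step execution trace:
1. `z = undefined_var` raises NameError.
2. `except AttributeError` does not match NameError; skipped.
3. `except NameError` matches → answer = 61.
4. Remaining except clauses are skipped.
Result: 61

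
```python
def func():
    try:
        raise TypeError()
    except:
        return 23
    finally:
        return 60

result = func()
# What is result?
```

Step-by-step execution trace:
1. `func()` enters try: `raise TypeError()` raises TypeError.
2. bare `except` matches → `return 23` sets pending return value 23.
3. Before returning, `finally: return 60` runs and overrides the pending return.
4. func() returns 60 → result = 60.
Result: 60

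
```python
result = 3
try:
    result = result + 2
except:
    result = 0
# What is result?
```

Step-by-step execution trace:
1. result starts at 3.
2. try: `result = result + 2` → result = 5. No exception raised.
3. `except` is skipped.
Result: 5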